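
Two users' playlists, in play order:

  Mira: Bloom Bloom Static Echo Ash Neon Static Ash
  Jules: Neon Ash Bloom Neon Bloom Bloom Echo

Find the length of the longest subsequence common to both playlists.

3

One common subsequence of length 3: Bloom at Mira[1]=Jules[5]; then Bloom at Mira[2]=Jules[6]; then Echo at Mira[4]=Jules[7], and the DP table's final entry dp[8][7] is also 3, so no common subsequence is longer.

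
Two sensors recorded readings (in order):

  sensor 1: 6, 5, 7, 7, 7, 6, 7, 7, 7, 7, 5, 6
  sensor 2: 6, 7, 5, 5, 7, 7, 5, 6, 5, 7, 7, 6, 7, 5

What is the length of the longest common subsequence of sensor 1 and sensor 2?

9

Match 6 [1,1]; then 5 [2,4]; then 7 [3,5]; then 7 [4,6]; then 6 [6,8]; then 7 [7,10]; then 7 [8,11]; then 7 [10,13]; then 5 [11,14] — 9 values in the same relative order in both. Since dp[12][14] = 9, nothing longer is possible.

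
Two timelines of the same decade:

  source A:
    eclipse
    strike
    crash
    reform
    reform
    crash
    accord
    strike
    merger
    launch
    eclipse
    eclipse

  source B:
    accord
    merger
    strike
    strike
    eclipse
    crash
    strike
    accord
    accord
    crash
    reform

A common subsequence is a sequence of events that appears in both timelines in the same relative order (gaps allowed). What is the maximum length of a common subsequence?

4

Pick eclipse [1,5] → strike [2,7] → crash [3,10] → reform [5,11]; all 4 events appear in both, in order. Since dp[12][11] = 4, nothing longer is possible.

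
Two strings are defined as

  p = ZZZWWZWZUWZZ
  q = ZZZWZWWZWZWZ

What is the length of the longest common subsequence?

10

Taking Z (p #1, q #2), Z (p #2, q #3), Z (p #3, q #5), W (p #4, q #6), W (p #5, q #7), Z (p #6, q #8), W (p #7, q #9), Z (p #8, q #10), W (p #10, q #11), Z (p #12, q #12) gives a common subsequence of length 10, and the DP table's final entry dp[12][12] is also 10, so no common subsequence is longer.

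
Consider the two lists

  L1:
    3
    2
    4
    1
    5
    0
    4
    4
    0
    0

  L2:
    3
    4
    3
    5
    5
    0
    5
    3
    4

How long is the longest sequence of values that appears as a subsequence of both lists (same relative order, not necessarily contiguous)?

Let dp[i][j] be the LCS length of the first i values of L1 and the first j values of L2. dp[i][j] = dp[i-1][j-1]+1 when the i-th and j-th values match, else max(dp[i-1][j], dp[i][j-1]).
    ·  3  4  3  5  5  0  5  3  4
 ·  0  0  0  0  0  0  0  0  0  0
 3  0  1  1  1  1  1  1  1  1  1
 2  0  1  1  1  1  1  1  1  1  1
 4  0  1  2  2  2  2  2  2  2  2
 1  0  1  2  2  2  2  2  2  2  2
 5  0  1  2  2  3  3  3  3  3  3
 0  0  1  2  2  3  3  4  4  4  4
 4  0  1  2  2  3  3  4  4  4  5
 4  0  1  2  2  3  3  4  4  4  5
 0  0  1  2  2  3  3  4  4  4  5
 0  0  1  2  2  3  3  4  4  4  5
dp[10][9] = 5. One LCS (by backtracking along matches): 3, 4, 5, 0, 4.

5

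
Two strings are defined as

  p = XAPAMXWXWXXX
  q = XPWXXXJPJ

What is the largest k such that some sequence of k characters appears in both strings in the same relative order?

Taking X (p #1, q #1), P (p #3, q #2), W (p #7, q #3), X (p #8, q #4), X (p #10, q #5), X (p #11, q #6) gives a common subsequence of length 6. dp[12][9] = 6 confirms this is the maximum.

6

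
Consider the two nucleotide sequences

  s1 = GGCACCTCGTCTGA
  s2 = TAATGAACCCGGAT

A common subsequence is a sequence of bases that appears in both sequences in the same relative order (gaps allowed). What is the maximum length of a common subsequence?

8

Pick G (s1 #1, s2 #5), then A (s1 #4, s2 #7), then C (s1 #5, s2 #8), then C (s1 #6, s2 #9), then C (s1 #8, s2 #10), then G (s1 #9, s2 #11), then G (s1 #13, s2 #12), then A (s1 #14, s2 #13); all 8 bases appear in both, in order, and the DP table's final entry dp[14][14] is also 8, so no common subsequence is longer.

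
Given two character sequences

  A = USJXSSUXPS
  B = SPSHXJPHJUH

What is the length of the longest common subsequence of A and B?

4

Let dp[i][j] be the LCS length of the first i characters of A and the first j characters of B. dp[i][j] = dp[i-1][j-1]+1 when the i-th and j-th characters match, else max(dp[i-1][j], dp[i][j-1]).
    ·  S  P  S  H  X  J  P  H  J  U  H
 ·  0  0  0  0  0  0  0  0  0  0  0  0
 U  0  0  0  0  0  0  0  0  0  0  1  1
 S  0  1  1  1  1  1  1  1  1  1  1  1
 J  0  1  1  1  1  1  2  2  2  2  2  2
 X  0  1  1  1  1  2  2  2  2  2  2  2
 S  0  1  1  2  2  2  2  2  2  2  2  2
 S  0  1  1  2  2  2  2  2  2  2  2  2
 U  0  1  1  2  2  2  2  2  2  2  3  3
 X  0  1  1  2  2  3  3  3  3  3  3  3
 P  0  1  2  2  2  3  3  4  4  4  4  4
 S  0  1  2  3  3  3  3  4  4  4  4  4
dp[10][11] = 4. One LCS (by backtracking along matches): SSXP.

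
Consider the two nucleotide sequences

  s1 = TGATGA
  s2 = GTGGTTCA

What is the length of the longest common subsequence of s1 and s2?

Let dp[i][j] be the LCS length of the first i bases of s1 and the first j bases of s2. dp[i][j] = dp[i-1][j-1]+1 when the i-th and j-th bases match, else max(dp[i-1][j], dp[i][j-1]).
    ·  G  T  G  G  T  T  C  A
 ·  0  0  0  0  0  0  0  0  0
 T  0  0  1  1  1  1  1  1  1
 G  0  1  1  2  2  2  2  2  2
 A  0  1  1  2  2  2  2  2  3
 T  0  1  2  2  2  3  3  3  3
 G  0  1  2  3  3  3  3  3  3
 A  0  1  2  3  3  3  3  3  4
dp[6][8] = 4. One LCS (by backtracking along matches): TGTA.

4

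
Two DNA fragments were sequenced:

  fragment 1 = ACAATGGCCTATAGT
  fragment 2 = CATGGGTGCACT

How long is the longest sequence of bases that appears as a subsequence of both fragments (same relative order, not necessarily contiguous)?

8

Taking C [2,1], then A [4,2], then T [5,3], then G [6,6], then G [7,8], then C [8,9], then C [9,11], then T [15,12] gives a common subsequence of length 8. Since dp[15][12] = 8, nothing longer is possible.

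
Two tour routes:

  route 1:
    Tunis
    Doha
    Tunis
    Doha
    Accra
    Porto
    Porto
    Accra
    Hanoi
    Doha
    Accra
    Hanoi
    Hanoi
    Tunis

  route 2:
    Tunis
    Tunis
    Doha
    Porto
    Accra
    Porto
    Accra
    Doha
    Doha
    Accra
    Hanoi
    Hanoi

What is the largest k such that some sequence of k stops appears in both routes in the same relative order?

10

Taking Tunis [1,1], Tunis [3,2], Doha [4,3], Accra [5,5], Porto [7,6], Accra [8,7], Doha [10,9], Accra [11,10], Hanoi [12,11], Hanoi [13,12] gives a common subsequence of length 10, and the DP table's final entry dp[14][12] is also 10, so no common subsequence is longer.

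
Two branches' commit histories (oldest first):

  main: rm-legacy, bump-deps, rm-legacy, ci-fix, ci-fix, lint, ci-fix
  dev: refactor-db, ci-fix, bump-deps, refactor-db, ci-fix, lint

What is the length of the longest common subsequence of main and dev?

Taking bump-deps (main #2, dev #3), then ci-fix (main #5, dev #5), then lint (main #6, dev #6) gives a common subsequence of length 3, and the DP table's final entry dp[7][6] is also 3, so no common subsequence is longer.

3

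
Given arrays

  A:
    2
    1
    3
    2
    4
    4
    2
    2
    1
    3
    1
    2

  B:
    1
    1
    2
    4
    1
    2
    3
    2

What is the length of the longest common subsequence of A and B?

6

Pick 1 (A #2, B #2), then 2 (A #4, B #3), then 4 (A #5, B #4), then 2 (A #8, B #6), then 3 (A #10, B #7), then 2 (A #12, B #8); all 6 values appear in both, in order. Since dp[12][8] = 6, nothing longer is possible.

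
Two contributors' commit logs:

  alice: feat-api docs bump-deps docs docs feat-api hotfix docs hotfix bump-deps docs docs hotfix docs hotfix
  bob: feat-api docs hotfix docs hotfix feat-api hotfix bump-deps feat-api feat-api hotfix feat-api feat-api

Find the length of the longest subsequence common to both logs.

7

Taking feat-api at alice[1]=bob[1], docs at alice[2]=bob[2], docs at alice[4]=bob[4], feat-api at alice[6]=bob[6], hotfix at alice[9]=bob[7], bump-deps at alice[10]=bob[8], hotfix at alice[13]=bob[11] gives a common subsequence of length 7, and the DP table's final entry dp[15][13] is also 7, so no common subsequence is longer.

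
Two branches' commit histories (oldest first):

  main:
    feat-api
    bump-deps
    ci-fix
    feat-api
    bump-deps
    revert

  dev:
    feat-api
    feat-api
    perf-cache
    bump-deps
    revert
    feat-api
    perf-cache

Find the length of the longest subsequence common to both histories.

4

Taking feat-api (main #1, dev #1); then feat-api (main #4, dev #2); then bump-deps (main #5, dev #4); then revert (main #6, dev #5) gives a common subsequence of length 4. Since dp[6][7] = 4, nothing longer is possible.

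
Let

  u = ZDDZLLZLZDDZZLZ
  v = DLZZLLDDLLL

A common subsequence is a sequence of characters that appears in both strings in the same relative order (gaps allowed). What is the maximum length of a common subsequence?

Match Z (u #1, v #3); then Z (u #4, v #4); then L (u #6, v #5); then L (u #8, v #6); then D (u #10, v #7); then D (u #11, v #8); then L (u #14, v #11) — 7 characters in the same relative order in both, and the DP table's final entry dp[15][11] is also 7, so no common subsequence is longer.

7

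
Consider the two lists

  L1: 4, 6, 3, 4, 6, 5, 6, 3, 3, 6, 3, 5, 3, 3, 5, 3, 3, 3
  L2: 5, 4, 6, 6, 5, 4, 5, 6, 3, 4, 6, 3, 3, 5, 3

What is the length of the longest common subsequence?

Match 4 (L1 #1, L2 #2) → 6 (L1 #2, L2 #4) → 4 (L1 #4, L2 #6) → 5 (L1 #6, L2 #7) → 6 (L1 #7, L2 #8) → 3 (L1 #8, L2 #9) → 6 (L1 #10, L2 #11) → 3 (L1 #13, L2 #12) → 3 (L1 #14, L2 #13) → 5 (L1 #15, L2 #14) → 3 (L1 #18, L2 #15) — 11 values in the same relative order in both. Since dp[18][15] = 11, nothing longer is possible.

11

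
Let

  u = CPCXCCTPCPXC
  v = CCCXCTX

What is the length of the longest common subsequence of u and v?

6

Match C at u[1]=v[2], then C at u[3]=v[3], then X at u[4]=v[4], then C at u[6]=v[5], then T at u[7]=v[6], then X at u[11]=v[7] — 6 characters in the same relative order in both. dp[12][7] = 6 confirms this is the maximum.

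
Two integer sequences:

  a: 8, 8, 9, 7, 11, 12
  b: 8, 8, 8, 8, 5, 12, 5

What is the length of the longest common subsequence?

Let dp[i][j] be the LCS length of the first i values of a and the first j values of b. dp[i][j] = dp[i-1][j-1]+1 when the i-th and j-th values match, else max(dp[i-1][j], dp[i][j-1]).
    ·  8  8  8  8  5 12  5
 ·  0  0  0  0  0  0  0  0
 8  0  1  1  1  1  1  1  1
 8  0  1  2  2  2  2  2  2
 9  0  1  2  2  2  2  2  2
 7  0  1  2  2  2  2  2  2
11  0  1  2  2  2  2  2  2
12  0  1  2  2  2  2  3  3
dp[6][7] = 3. One LCS (by backtracking along matches): 8, 8, 12.

3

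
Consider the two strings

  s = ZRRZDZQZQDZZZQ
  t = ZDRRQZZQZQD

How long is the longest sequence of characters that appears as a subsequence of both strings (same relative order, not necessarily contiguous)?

Taking Z at s[1]=t[1]; then R at s[2]=t[3]; then R at s[3]=t[4]; then Z at s[4]=t[6]; then Z at s[6]=t[7]; then Q at s[7]=t[8]; then Z at s[8]=t[9]; then Q at s[9]=t[10]; then D at s[10]=t[11] gives a common subsequence of length 9. The LCS DP gives dp[14][11] = 9, so this is optimal.

9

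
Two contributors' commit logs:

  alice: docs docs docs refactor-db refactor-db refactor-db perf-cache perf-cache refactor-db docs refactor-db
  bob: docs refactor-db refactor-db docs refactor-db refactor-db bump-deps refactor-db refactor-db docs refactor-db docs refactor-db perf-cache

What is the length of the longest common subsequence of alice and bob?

Match docs [1,1], then docs [2,4], then refactor-db [4,6], then refactor-db [5,8], then refactor-db [6,9], then refactor-db [9,11], then docs [10,12], then refactor-db [11,13] — 8 commits in the same relative order in both. dp[11][14] = 8 confirms this is the maximum.

8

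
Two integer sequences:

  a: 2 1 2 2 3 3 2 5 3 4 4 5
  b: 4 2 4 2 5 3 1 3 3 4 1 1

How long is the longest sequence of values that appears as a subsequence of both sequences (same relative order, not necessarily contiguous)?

6

Let dp[i][j] be the LCS length of the first i values of a and the first j values of b. dp[i][j] = dp[i-1][j-1]+1 when the i-th and j-th values match, else max(dp[i-1][j], dp[i][j-1]).
    ·  4  2  4  2  5  3  1  3  3  4  1  1
 ·  0  0  0  0  0  0  0  0  0  0  0  0  0
 2  0  0  1  1  1  1  1  1  1  1  1  1  1
 1  0  0  1  1  1  1  1  2  2  2  2  2  2
 2  0  0  1  1  2  2  2  2  2  2  2  2  2
 2  0  0  1  1  2  2  2  2  2  2  2  2  2
 3  0  0  1  1  2  2  3  3  3  3  3  3  3
 3  0  0  1  1  2  2  3  3  4  4  4  4  4
 2  0  0  1  1  2  2  3  3  4  4  4  4  4
 5  0  0  1  1  2  3  3  3  4  4  4  4  4
 3  0  0  1  1  2  3  4  4  4  5  5  5  5
 4  0  1  1  2  2  3  4  4  4  5  6  6  6
 4  0  1  1  2  2  3  4  4  4  5  6  6  6
 5  0  1  1  2  2  3  4  4  4  5  6  6  6
dp[12][12] = 6. One LCS (by backtracking along matches): 2, 2, 3, 3, 3, 4.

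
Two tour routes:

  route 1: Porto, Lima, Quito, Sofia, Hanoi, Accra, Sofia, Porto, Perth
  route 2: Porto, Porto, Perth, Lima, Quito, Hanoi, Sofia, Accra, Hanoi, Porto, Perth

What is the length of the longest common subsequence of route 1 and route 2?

7

Pick Porto [1,2], Lima [2,4], Quito [3,5], Sofia [4,7], Hanoi [5,9], Porto [8,10], Perth [9,11]; all 7 stops appear in both, in order. The LCS DP gives dp[9][11] = 7, so this is optimal.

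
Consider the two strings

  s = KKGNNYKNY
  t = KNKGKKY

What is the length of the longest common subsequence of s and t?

Pick K (s #1, t #1), K (s #2, t #3), G (s #3, t #4), K (s #7, t #6), Y (s #9, t #7); all 5 characters appear in both, in order. dp[9][7] = 5 confirms this is the maximum.

5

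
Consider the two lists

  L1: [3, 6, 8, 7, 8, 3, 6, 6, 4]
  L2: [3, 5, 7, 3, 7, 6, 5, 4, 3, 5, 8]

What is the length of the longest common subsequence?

Let dp[i][j] be the LCS length of the first i values of L1 and the first j values of L2. dp[i][j] = dp[i-1][j-1]+1 when the i-th and j-th values match, else max(dp[i-1][j], dp[i][j-1]).
    ·  3  5  7  3  7  6  5  4  3  5  8
 ·  0  0  0  0  0  0  0  0  0  0  0  0
 3  0  1  1  1  1  1  1  1  1  1  1  1
 6  0  1  1  1  1  1  2  2  2  2  2  2
 8  0  1  1  1  1  1  2  2  2  2  2  3
 7  0  1  1  2  2  2  2  2  2  2  2  3
 8  0  1  1  2  2  2  2  2  2  2  2  3
 3  0  1  1  2  3  3  3  3  3  3  3  3
 6  0  1  1  2  3  3  4  4  4  4  4  4
 6  0  1  1  2  3  3  4  4  4  4  4  4
 4  0  1  1  2  3  3  4  4  5  5  5  5
dp[9][11] = 5. One LCS (by backtracking along matches): 3, 7, 3, 6, 4.

5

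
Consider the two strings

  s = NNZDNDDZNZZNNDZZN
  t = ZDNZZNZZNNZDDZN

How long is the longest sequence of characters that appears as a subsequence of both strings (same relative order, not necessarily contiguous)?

Taking Z at s[3]=t[1], then D at s[4]=t[2], then N at s[5]=t[3], then Z at s[8]=t[5], then N at s[9]=t[6], then Z at s[10]=t[7], then Z at s[11]=t[8], then N at s[12]=t[9], then N at s[13]=t[10], then D at s[14]=t[13], then Z at s[16]=t[14], then N at s[17]=t[15] gives a common subsequence of length 12. dp[17][15] = 12 confirms this is the maximum.

12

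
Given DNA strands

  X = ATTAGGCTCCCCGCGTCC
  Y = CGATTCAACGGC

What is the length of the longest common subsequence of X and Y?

8

One common subsequence of length 8: A [1,3] → T [2,4] → T [3,5] → A [4,8] → C [12,9] → G [13,10] → G [15,11] → C [18,12]. Since dp[18][12] = 8, nothing longer is possible.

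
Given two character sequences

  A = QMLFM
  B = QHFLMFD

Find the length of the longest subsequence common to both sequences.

3

Pick Q (A #1, B #1), M (A #2, B #5), F (A #4, B #6); all 3 characters appear in both, in order. The LCS DP gives dp[5][7] = 3, so this is optimal.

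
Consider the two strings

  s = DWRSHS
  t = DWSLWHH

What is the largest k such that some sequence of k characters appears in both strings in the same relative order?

Pick D (s #1, t #1) → W (s #2, t #2) → S (s #4, t #3) → H (s #5, t #7); all 4 characters appear in both, in order, and the DP table's final entry dp[6][7] is also 4, so no common subsequence is longer.

4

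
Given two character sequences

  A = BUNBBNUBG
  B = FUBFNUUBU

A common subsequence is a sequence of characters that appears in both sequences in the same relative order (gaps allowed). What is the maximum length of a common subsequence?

5

Match U at A[2]=B[2], B at A[4]=B[3], N at A[6]=B[5], U at A[7]=B[7], B at A[8]=B[8] — 5 characters in the same relative order in both, and the DP table's final entry dp[9][9] is also 5, so no common subsequence is longer.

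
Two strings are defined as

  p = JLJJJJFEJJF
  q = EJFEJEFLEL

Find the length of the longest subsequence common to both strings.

5

Match J [6,2]; then F [7,3]; then E [8,4]; then J [9,5]; then F [11,7] — 5 characters in the same relative order in both. The LCS DP gives dp[11][10] = 5, so this is optimal.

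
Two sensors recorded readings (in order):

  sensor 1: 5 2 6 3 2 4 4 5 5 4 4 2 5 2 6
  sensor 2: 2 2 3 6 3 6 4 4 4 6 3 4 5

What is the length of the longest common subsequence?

One common subsequence of length 8: 2 (sensor 1 #2, sensor 2 #2) → 6 (sensor 1 #3, sensor 2 #4) → 3 (sensor 1 #4, sensor 2 #5) → 4 (sensor 1 #6, sensor 2 #7) → 4 (sensor 1 #7, sensor 2 #8) → 4 (sensor 1 #10, sensor 2 #9) → 4 (sensor 1 #11, sensor 2 #12) → 5 (sensor 1 #13, sensor 2 #13). dp[15][13] = 8 confirms this is the maximum.

8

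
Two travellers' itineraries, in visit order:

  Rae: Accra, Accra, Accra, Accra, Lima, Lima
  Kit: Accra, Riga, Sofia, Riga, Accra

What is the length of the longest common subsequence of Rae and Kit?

Pick Accra (Rae #1, Kit #1), Accra (Rae #4, Kit #5); all 2 stops appear in both, in order. The LCS DP gives dp[6][5] = 2, so this is optimal.

2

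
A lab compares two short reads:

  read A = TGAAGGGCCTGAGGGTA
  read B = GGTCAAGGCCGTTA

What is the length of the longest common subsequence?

10

One common subsequence of length 10: T [1,3] → A [3,5] → A [4,6] → G [6,7] → G [7,8] → C [8,9] → C [9,10] → T [10,12] → T [16,13] → A [17,14]. Since dp[17][14] = 10, nothing longer is possible.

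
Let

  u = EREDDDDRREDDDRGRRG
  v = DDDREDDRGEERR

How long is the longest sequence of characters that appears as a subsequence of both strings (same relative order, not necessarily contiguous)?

Match D at u[5]=v[1], then D at u[6]=v[2], then D at u[7]=v[3], then R at u[9]=v[4], then E at u[10]=v[5], then D at u[12]=v[6], then D at u[13]=v[7], then R at u[14]=v[8], then G at u[15]=v[9], then R at u[16]=v[12], then R at u[17]=v[13] — 11 characters in the same relative order in both. dp[18][13] = 11 confirms this is the maximum.

11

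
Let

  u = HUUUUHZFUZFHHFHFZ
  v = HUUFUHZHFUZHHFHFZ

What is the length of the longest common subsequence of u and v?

Pick H at u[1]=v[1]; then U at u[2]=v[2]; then U at u[3]=v[3]; then U at u[5]=v[5]; then H at u[6]=v[6]; then Z at u[7]=v[7]; then F at u[8]=v[9]; then U at u[9]=v[10]; then Z at u[10]=v[11]; then H at u[12]=v[12]; then H at u[13]=v[13]; then F at u[14]=v[14]; then H at u[15]=v[15]; then F at u[16]=v[16]; then Z at u[17]=v[17]; all 15 characters appear in both, in order, and the DP table's final entry dp[17][17] is also 15, so no common subsequence is longer.

15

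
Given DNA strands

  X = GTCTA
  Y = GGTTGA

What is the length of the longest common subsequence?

4

Pick G (X #1, Y #2), then T (X #2, Y #3), then T (X #4, Y #4), then A (X #5, Y #6); all 4 bases appear in both, in order. The LCS DP gives dp[5][6] = 4, so this is optimal.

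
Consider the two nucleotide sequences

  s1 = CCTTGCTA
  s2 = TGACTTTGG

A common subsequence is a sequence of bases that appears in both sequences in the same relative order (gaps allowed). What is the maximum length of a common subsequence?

4

One common subsequence of length 4: C [1,4] → T [3,6] → T [4,7] → G [5,9], and the DP table's final entry dp[8][9] is also 4, so no common subsequence is longer.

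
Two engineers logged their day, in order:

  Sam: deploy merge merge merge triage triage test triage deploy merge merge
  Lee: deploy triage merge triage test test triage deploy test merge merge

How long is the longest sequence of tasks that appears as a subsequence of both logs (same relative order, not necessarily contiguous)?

8

Match deploy (Sam #1, Lee #1) → merge (Sam #4, Lee #3) → triage (Sam #5, Lee #4) → test (Sam #7, Lee #6) → triage (Sam #8, Lee #7) → deploy (Sam #9, Lee #8) → merge (Sam #10, Lee #10) → merge (Sam #11, Lee #11) — 8 tasks in the same relative order in both. Since dp[11][11] = 8, nothing longer is possible.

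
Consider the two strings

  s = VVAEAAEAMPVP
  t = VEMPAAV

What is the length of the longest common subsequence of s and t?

Match V at s[2]=t[1]; then E at s[4]=t[2]; then A at s[6]=t[5]; then A at s[8]=t[6]; then V at s[11]=t[7] — 5 characters in the same relative order in both, and the DP table's final entry dp[12][7] is also 5, so no common subsequence is longer.

5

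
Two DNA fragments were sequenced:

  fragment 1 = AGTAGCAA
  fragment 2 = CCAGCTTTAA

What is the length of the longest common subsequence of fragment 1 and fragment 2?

Let dp[i][j] be the LCS length of the first i bases of fragment 1 and the first j bases of fragment 2. dp[i][j] = dp[i-1][j-1]+1 when the i-th and j-th bases match, else max(dp[i-1][j], dp[i][j-1]).
    ·  C  C  A  G  C  T  T  T  A  A
 ·  0  0  0  0  0  0  0  0  0  0  0
 A  0  0  0  1  1  1  1  1  1  1  1
 G  0  0  0  1  2  2  2  2  2  2  2
 T  0  0  0  1  2  2  3  3  3  3  3
 A  0  0  0  1  2  2  3  3  3  4  4
 G  0  0  0  1  2  2  3  3  3  4  4
 C  0  1  1  1  2  3  3  3  3  4  4
 A  0  1  1  2  2  3  3  3  3  4  5
 A  0  1  1  2  2  3  3  3  3  4  5
dp[8][10] = 5. One LCS (by backtracking along matches): AGTAA.

5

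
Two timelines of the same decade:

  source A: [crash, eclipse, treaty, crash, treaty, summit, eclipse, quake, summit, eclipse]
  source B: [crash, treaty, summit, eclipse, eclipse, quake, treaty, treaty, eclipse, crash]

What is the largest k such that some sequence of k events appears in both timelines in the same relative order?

6

Match crash (source A #4, source B #1); then treaty (source A #5, source B #2); then summit (source A #6, source B #3); then eclipse (source A #7, source B #5); then quake (source A #8, source B #6); then eclipse (source A #10, source B #9) — 6 events in the same relative order in both. Since dp[10][10] = 6, nothing longer is possible.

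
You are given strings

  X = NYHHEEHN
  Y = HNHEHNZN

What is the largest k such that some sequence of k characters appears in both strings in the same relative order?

5

Taking N [1,2], then H [4,3], then E [6,4], then H [7,5], then N [8,8] gives a common subsequence of length 5, and the DP table's final entry dp[8][8] is also 5, so no common subsequence is longer.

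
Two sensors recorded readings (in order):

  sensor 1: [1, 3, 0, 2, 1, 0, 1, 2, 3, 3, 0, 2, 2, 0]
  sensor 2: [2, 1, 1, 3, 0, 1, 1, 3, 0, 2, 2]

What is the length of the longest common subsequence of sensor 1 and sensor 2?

Taking 1 at sensor 1[1]=sensor 2[3] → 3 at sensor 1[2]=sensor 2[4] → 0 at sensor 1[3]=sensor 2[5] → 1 at sensor 1[5]=sensor 2[6] → 1 at sensor 1[7]=sensor 2[7] → 3 at sensor 1[10]=sensor 2[8] → 0 at sensor 1[11]=sensor 2[9] → 2 at sensor 1[12]=sensor 2[10] → 2 at sensor 1[13]=sensor 2[11] gives a common subsequence of length 9. The LCS DP gives dp[14][11] = 9, so this is optimal.

9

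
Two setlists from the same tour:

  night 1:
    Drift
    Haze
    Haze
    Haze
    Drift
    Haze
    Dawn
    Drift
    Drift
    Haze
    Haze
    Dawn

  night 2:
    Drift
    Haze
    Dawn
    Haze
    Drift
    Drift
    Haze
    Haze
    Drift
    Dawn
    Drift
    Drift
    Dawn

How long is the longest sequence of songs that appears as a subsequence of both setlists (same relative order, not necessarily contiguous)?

9

Pick Drift at night 1[1]=night 2[1], Haze at night 1[2]=night 2[4], Haze at night 1[3]=night 2[7], Haze at night 1[4]=night 2[8], Drift at night 1[5]=night 2[9], Dawn at night 1[7]=night 2[10], Drift at night 1[8]=night 2[11], Drift at night 1[9]=night 2[12], Dawn at night 1[12]=night 2[13]; all 9 songs appear in both, in order. Since dp[12][13] = 9, nothing longer is possible.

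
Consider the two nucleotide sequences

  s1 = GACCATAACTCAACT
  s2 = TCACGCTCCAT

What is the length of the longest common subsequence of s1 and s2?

Taking A (s1 #2, s2 #3) → C (s1 #3, s2 #4) → C (s1 #4, s2 #6) → T (s1 #6, s2 #7) → C (s1 #9, s2 #8) → C (s1 #11, s2 #9) → A (s1 #13, s2 #10) → T (s1 #15, s2 #11) gives a common subsequence of length 8, and the DP table's final entry dp[15][11] is also 8, so no common subsequence is longer.

8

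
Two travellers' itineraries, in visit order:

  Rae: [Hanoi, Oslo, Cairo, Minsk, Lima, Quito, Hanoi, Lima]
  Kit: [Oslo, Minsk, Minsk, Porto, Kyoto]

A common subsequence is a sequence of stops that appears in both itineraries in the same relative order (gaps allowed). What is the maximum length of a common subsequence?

2

One common subsequence of length 2: Oslo [2,1] → Minsk [4,3], and the DP table's final entry dp[8][5] is also 2, so no common subsequence is longer.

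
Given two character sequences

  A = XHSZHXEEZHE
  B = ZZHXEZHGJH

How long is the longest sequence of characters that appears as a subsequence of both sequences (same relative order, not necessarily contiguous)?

Let dp[i][j] be the LCS length of the first i characters of A and the first j characters of B. dp[i][j] = dp[i-1][j-1]+1 when the i-th and j-th characters match, else max(dp[i-1][j], dp[i][j-1]).
    ·  Z  Z  H  X  E  Z  H  G  J  H
 ·  0  0  0  0  0  0  0  0  0  0  0
 X  0  0  0  0  1  1  1  1  1  1  1
 H  0  0  0  1  1  1  1  2  2  2  2
 S  0  0  0  1  1  1  1  2  2  2  2
 Z  0  1  1  1  1  1  2  2  2  2  2
 H  0  1  1  2  2  2  2  3  3  3  3
 X  0  1  1  2  3  3  3  3  3  3  3
 E  0  1  1  2  3  4  4  4  4  4  4
 E  0  1  1  2  3  4  4  4  4  4  4
 Z  0  1  2  2  3  4  5  5  5  5  5
 H  0  1  2  3  3  4  5  6  6  6  6
 E  0  1  2  3  3  4  5  6  6  6  6
dp[11][10] = 6. One LCS (by backtracking along matches): ZHXEZH.

6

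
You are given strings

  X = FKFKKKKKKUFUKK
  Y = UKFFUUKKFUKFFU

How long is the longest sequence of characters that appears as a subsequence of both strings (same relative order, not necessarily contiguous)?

7

One common subsequence of length 7: F at X[1]=Y[3] → F at X[3]=Y[4] → K at X[4]=Y[7] → K at X[5]=Y[8] → K at X[6]=Y[11] → F at X[11]=Y[13] → U at X[12]=Y[14]. dp[14][14] = 7 confirms this is the maximum.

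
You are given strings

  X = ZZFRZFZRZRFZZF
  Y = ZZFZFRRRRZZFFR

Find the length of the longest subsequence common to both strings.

10

Pick Z (X #1, Y #1), then Z (X #2, Y #2), then F (X #3, Y #3), then Z (X #5, Y #4), then F (X #6, Y #5), then R (X #8, Y #8), then R (X #10, Y #9), then Z (X #12, Y #10), then Z (X #13, Y #11), then F (X #14, Y #13); all 10 characters appear in both, in order. Since dp[14][14] = 10, nothing longer is possible.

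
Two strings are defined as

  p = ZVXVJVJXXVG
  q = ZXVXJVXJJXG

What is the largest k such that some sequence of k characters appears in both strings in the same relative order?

8

Taking Z [1,1] → V [2,3] → X [3,4] → V [4,6] → J [5,8] → J [7,9] → X [9,10] → G [11,11] gives a common subsequence of length 8. dp[11][11] = 8 confirms this is the maximum.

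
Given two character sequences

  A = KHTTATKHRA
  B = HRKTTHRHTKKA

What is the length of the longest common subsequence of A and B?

One common subsequence of length 6: K [1,3], then T [3,4], then T [4,5], then T [6,9], then K [7,11], then A [10,12]. dp[10][12] = 6 confirms this is the maximum.

6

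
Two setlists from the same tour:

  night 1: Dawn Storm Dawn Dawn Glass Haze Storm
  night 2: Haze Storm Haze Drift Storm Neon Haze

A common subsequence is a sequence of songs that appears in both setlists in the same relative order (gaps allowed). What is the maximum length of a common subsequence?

3

Match Storm [2,2]; then Haze [6,3]; then Storm [7,5] — 3 songs in the same relative order in both. dp[7][7] = 3 confirms this is the maximum.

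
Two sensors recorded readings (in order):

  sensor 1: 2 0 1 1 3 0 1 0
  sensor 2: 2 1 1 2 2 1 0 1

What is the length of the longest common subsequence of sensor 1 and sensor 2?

Let dp[i][j] be the LCS length of the first i values of sensor 1 and the first j values of sensor 2. dp[i][j] = dp[i-1][j-1]+1 when the i-th and j-th values match, else max(dp[i-1][j], dp[i][j-1]).
    ·  2  1  1  2  2  1  0  1
 ·  0  0  0  0  0  0  0  0  0
 2  0  1  1  1  1  1  1  1  1
 0  0  1  1  1  1  1  1  2  2
 1  0  1  2  2  2  2  2  2  3
 1  0  1  2  3  3  3  3  3  3
 3  0  1  2  3  3  3  3  3  3
 0  0  1  2  3  3  3  3  4  4
 1  0  1  2  3  3  3  4  4  5
 0  0  1  2  3  3  3  4  5  5
dp[8][8] = 5. One LCS (by backtracking along matches): 2, 1, 1, 0, 1.

5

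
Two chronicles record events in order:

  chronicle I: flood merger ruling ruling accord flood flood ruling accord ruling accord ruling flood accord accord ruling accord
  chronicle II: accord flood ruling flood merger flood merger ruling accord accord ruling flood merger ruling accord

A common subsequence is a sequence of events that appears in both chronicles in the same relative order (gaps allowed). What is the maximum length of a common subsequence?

One common subsequence of length 11: flood at chronicle I[1]=chronicle II[2], then ruling at chronicle I[4]=chronicle II[3], then flood at chronicle I[6]=chronicle II[4], then flood at chronicle I[7]=chronicle II[6], then ruling at chronicle I[8]=chronicle II[8], then accord at chronicle I[9]=chronicle II[9], then accord at chronicle I[11]=chronicle II[10], then ruling at chronicle I[12]=chronicle II[11], then flood at chronicle I[13]=chronicle II[12], then ruling at chronicle I[16]=chronicle II[14], then accord at chronicle I[17]=chronicle II[15], and the DP table's final entry dp[17][15] is also 11, so no common subsequence is longer.

11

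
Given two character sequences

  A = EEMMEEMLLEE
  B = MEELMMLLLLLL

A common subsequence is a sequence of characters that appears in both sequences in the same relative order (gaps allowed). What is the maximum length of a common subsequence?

6

One common subsequence of length 6: E at A[1]=B[2] → E at A[2]=B[3] → M at A[3]=B[5] → M at A[4]=B[6] → L at A[8]=B[11] → L at A[9]=B[12], and the DP table's final entry dp[11][12] is also 6, so no common subsequence is longer.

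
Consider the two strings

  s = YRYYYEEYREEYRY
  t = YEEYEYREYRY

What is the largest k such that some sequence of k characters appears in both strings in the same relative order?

9

Match Y (s #1, t #1), then Y (s #5, t #4), then E (s #7, t #5), then Y (s #8, t #6), then R (s #9, t #7), then E (s #11, t #8), then Y (s #12, t #9), then R (s #13, t #10), then Y (s #14, t #11) — 9 characters in the same relative order in both, and the DP table's final entry dp[14][11] is also 9, so no common subsequence is longer.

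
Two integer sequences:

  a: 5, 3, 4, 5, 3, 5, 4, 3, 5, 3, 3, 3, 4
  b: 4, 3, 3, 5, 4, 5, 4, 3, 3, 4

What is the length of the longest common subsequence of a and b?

8

Taking 3 (a #2, b #2), 3 (a #5, b #3), 5 (a #6, b #4), 4 (a #7, b #5), 5 (a #9, b #6), 3 (a #11, b #8), 3 (a #12, b #9), 4 (a #13, b #10) gives a common subsequence of length 8. The LCS DP gives dp[13][10] = 8, so this is optimal.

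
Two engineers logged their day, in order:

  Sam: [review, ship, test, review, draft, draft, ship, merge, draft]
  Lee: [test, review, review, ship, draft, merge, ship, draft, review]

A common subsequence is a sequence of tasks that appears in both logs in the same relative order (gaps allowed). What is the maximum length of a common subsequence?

5

Match review at Sam[1]=Lee[3], then ship at Sam[2]=Lee[4], then draft at Sam[5]=Lee[5], then ship at Sam[7]=Lee[7], then draft at Sam[9]=Lee[8] — 5 tasks in the same relative order in both. dp[9][9] = 5 confirms this is the maximum.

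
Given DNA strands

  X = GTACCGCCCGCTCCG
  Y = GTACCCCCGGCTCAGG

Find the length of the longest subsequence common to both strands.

One common subsequence of length 13: G at X[1]=Y[1], then T at X[2]=Y[2], then A at X[3]=Y[3], then C at X[4]=Y[4], then C at X[5]=Y[5], then C at X[7]=Y[6], then C at X[8]=Y[7], then C at X[9]=Y[8], then G at X[10]=Y[10], then C at X[11]=Y[11], then T at X[12]=Y[12], then C at X[13]=Y[13], then G at X[15]=Y[16]. Since dp[15][16] = 13, nothing longer is possible.

13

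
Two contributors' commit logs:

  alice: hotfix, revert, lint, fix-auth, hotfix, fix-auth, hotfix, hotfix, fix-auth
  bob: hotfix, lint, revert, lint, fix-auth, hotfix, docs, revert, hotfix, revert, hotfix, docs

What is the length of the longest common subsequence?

7

One common subsequence of length 7: hotfix at alice[1]=bob[1]; then revert at alice[2]=bob[3]; then lint at alice[3]=bob[4]; then fix-auth at alice[4]=bob[5]; then hotfix at alice[5]=bob[6]; then hotfix at alice[7]=bob[9]; then hotfix at alice[8]=bob[11]. The LCS DP gives dp[9][12] = 7, so this is optimal.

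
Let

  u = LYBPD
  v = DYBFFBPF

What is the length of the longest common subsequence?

3

Let dp[i][j] be the LCS length of the first i characters of u and the first j characters of v. dp[i][j] = dp[i-1][j-1]+1 when the i-th and j-th characters match, else max(dp[i-1][j], dp[i][j-1]).
    ·  D  Y  B  F  F  B  P  F
 ·  0  0  0  0  0  0  0  0  0
 L  0  0  0  0  0  0  0  0  0
 Y  0  0  1  1  1  1  1  1  1
 B  0  0  1  2  2  2  2  2  2
 P  0  0  1  2  2  2  2  3  3
 D  0  1  1  2  2  2  2  3  3
dp[5][8] = 3. One LCS (by backtracking along matches): YBP.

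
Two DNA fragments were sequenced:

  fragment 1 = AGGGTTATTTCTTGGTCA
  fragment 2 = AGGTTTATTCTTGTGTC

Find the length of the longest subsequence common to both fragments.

Match A (fragment 1 #1, fragment 2 #1) → G (fragment 1 #2, fragment 2 #2) → G (fragment 1 #3, fragment 2 #3) → T (fragment 1 #5, fragment 2 #5) → T (fragment 1 #6, fragment 2 #6) → A (fragment 1 #7, fragment 2 #7) → T (fragment 1 #9, fragment 2 #8) → T (fragment 1 #10, fragment 2 #9) → C (fragment 1 #11, fragment 2 #10) → T (fragment 1 #12, fragment 2 #11) → T (fragment 1 #13, fragment 2 #12) → G (fragment 1 #14, fragment 2 #13) → G (fragment 1 #15, fragment 2 #15) → T (fragment 1 #16, fragment 2 #16) → C (fragment 1 #17, fragment 2 #17) — 15 bases in the same relative order in both, and the DP table's final entry dp[18][17] is also 15, so no common subsequence is longer.

15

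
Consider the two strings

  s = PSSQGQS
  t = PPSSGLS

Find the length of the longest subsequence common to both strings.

5

Match P at s[1]=t[2]; then S at s[2]=t[3]; then S at s[3]=t[4]; then G at s[5]=t[5]; then S at s[7]=t[7] — 5 characters in the same relative order in both. Since dp[7][7] = 5, nothing longer is possible.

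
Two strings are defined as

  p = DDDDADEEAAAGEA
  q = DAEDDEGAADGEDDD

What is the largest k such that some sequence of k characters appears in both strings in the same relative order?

8

Pick D [1,1], D [4,4], D [6,5], E [7,6], A [9,8], A [10,9], G [12,11], E [13,12]; all 8 characters appear in both, in order. Since dp[14][15] = 8, nothing longer is possible.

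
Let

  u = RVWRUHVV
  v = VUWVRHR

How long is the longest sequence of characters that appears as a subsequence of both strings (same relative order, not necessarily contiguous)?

One common subsequence of length 4: V [2,1] → W [3,3] → R [4,5] → H [6,6]. dp[8][7] = 4 confirms this is the maximum.

4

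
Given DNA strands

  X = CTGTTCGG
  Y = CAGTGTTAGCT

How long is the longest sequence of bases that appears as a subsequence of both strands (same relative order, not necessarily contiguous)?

Match C [1,1], T [2,4], G [3,5], T [4,6], T [5,7], C [6,10] — 6 bases in the same relative order in both. Since dp[8][11] = 6, nothing longer is possible.

6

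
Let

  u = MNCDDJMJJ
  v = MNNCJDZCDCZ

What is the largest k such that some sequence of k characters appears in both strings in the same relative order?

Pick M (u #1, v #1), N (u #2, v #3), C (u #3, v #4), D (u #4, v #6), D (u #5, v #9); all 5 characters appear in both, in order. The LCS DP gives dp[9][11] = 5, so this is optimal.

5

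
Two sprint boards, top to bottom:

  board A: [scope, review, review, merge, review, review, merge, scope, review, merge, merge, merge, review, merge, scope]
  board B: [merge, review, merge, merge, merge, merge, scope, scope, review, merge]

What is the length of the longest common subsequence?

One common subsequence of length 8: merge at board A[4]=board B[1], review at board A[6]=board B[2], merge at board A[7]=board B[3], merge at board A[10]=board B[4], merge at board A[11]=board B[5], merge at board A[12]=board B[6], review at board A[13]=board B[9], merge at board A[14]=board B[10]. Since dp[15][10] = 8, nothing longer is possible.

8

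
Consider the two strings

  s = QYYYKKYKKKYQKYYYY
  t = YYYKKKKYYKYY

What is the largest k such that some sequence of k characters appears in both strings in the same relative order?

Match Y [2,1], Y [3,2], Y [4,3], K [5,4], K [6,5], K [8,6], K [9,7], Y [11,9], K [13,10], Y [16,11], Y [17,12] — 11 characters in the same relative order in both. The LCS DP gives dp[17][12] = 11, so this is optimal.

11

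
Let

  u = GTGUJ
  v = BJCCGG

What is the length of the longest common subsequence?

Let dp[i][j] be the LCS length of the first i characters of u and the first j characters of v. dp[i][j] = dp[i-1][j-1]+1 when the i-th and j-th characters match, else max(dp[i-1][j], dp[i][j-1]).
    ·  B  J  C  C  G  G
 ·  0  0  0  0  0  0  0
 G  0  0  0  0  0  1  1
 T  0  0  0  0  0  1  1
 G  0  0  0  0  0  1  2
 U  0  0  0  0  0  1  2
 J  0  0  1  1  1  1  2
dp[5][6] = 2. One LCS (by backtracking along matches): GG.

2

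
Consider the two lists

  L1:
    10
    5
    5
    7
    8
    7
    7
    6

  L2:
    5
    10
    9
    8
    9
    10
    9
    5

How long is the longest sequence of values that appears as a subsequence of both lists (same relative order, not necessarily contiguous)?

2

Let dp[i][j] be the LCS length of the first i values of L1 and the first j values of L2. dp[i][j] = dp[i-1][j-1]+1 when the i-th and j-th values match, else max(dp[i-1][j], dp[i][j-1]).
    ·  5 10  9  8  9 10  9  5
 ·  0  0  0  0  0  0  0  0  0
10  0  0  1  1  1  1  1  1  1
 5  0  1  1  1  1  1  1  1  2
 5  0  1  1  1  1  1  1  1  2
 7  0  1  1  1  1  1  1  1  2
 8  0  1  1  1  2  2  2  2  2
 7  0  1  1  1  2  2  2  2  2
 7  0  1  1  1  2  2  2  2  2
 6  0  1  1  1  2  2  2  2  2
dp[8][8] = 2. One LCS (by backtracking along matches): 10, 5.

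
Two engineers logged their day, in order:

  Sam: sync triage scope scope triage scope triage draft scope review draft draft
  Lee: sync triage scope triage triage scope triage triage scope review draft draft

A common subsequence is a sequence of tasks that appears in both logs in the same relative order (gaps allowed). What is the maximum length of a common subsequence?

10

One common subsequence of length 10: sync at Sam[1]=Lee[1]; then triage at Sam[2]=Lee[2]; then scope at Sam[3]=Lee[3]; then scope at Sam[4]=Lee[6]; then triage at Sam[5]=Lee[7]; then triage at Sam[7]=Lee[8]; then scope at Sam[9]=Lee[9]; then review at Sam[10]=Lee[10]; then draft at Sam[11]=Lee[11]; then draft at Sam[12]=Lee[12]. dp[12][12] = 10 confirms this is the maximum.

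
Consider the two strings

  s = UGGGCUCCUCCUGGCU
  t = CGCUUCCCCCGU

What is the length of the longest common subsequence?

9

Taking G [4,2] → C [5,3] → U [6,5] → C [7,7] → C [8,8] → C [10,9] → C [11,10] → G [14,11] → U [16,12] gives a common subsequence of length 9. dp[16][12] = 9 confirms this is the maximum.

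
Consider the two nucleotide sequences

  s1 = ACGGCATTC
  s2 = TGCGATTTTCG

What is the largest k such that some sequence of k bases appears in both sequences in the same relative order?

6

Let dp[i][j] be the LCS length of the first i bases of s1 and the first j bases of s2. dp[i][j] = dp[i-1][j-1]+1 when the i-th and j-th bases match, else max(dp[i-1][j], dp[i][j-1]).
    ·  T  G  C  G  A  T  T  T  T  C  G
 ·  0  0  0  0  0  0  0  0  0  0  0  0
 A  0  0  0  0  0  1  1  1  1  1  1  1
 C  0  0  0  1  1  1  1  1  1  1  2  2
 G  0  0  1  1  2  2  2  2  2  2  2  3
 G  0  0  1  1  2  2  2  2  2  2  2  3
 C  0  0  1  2  2  2  2  2  2  2  3  3
 A  0  0  1  2  2  3  3  3  3  3  3  3
 T  0  1  1  2  2  3  4  4  4  4  4  4
 T  0  1  1  2  2  3  4  5  5  5  5  5
 C  0  1  1  2  2  3  4  5  5  5  6  6
dp[9][11] = 6. One LCS (by backtracking along matches): CGATTC.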